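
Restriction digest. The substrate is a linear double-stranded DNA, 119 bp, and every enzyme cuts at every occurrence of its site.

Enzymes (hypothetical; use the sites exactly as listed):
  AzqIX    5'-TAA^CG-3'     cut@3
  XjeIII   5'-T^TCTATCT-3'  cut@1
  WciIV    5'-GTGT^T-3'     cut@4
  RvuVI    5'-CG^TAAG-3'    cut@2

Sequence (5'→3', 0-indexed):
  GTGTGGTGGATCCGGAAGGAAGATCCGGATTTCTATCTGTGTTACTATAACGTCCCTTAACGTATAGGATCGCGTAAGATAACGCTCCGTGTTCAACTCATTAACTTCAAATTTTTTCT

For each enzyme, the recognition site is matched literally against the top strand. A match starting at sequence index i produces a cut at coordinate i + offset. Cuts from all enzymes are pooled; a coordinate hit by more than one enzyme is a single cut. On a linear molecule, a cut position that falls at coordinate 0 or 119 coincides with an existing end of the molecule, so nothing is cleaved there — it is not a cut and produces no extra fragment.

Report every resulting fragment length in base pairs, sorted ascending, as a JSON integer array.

[8,8,10,10,11,14,27,31]

Site scan:
  AzqIX TAACG/3: at [47, 57, 79] ⇒ [50, 60, 82]
  XjeIII TTCTATCT/1: at [30] ⇒ [31]
  WciIV GTGTT/4: at [38, 88] ⇒ [42, 92]
  RvuVI CGTAAG/2: at [72] ⇒ [74]

All cut coordinates (distinct, sorted): [31, 42, 50, 60, 74, 82, 92]

Fragments:
  [0,31): 31 bp
  [31,42): 11 bp
  [42,50): 8 bp
  [50,60): 10 bp
  [60,74): 14 bp
  [74,82): 8 bp
  [82,92): 10 bp
  [92,119): 27 bp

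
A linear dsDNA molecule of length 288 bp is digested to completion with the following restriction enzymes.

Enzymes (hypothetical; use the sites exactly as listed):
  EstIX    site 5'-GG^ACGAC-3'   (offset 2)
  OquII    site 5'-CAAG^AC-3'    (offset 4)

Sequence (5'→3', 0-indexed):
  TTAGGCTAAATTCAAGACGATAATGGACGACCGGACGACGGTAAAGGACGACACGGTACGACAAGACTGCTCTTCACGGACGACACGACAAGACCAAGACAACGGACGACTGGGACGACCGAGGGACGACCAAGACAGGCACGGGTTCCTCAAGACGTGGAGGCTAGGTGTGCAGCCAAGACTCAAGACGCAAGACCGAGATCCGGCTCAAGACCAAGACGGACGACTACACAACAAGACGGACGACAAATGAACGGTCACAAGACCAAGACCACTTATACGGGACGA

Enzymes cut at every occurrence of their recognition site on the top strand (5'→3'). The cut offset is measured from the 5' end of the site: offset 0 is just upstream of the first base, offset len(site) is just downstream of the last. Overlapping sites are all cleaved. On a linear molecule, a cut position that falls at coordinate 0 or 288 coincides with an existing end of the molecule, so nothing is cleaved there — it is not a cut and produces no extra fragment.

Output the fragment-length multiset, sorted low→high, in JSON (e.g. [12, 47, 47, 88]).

[4,4,6,6,6,7,7,7,8,9,9,10,11,13,13,14,16,16,18,18,18,20,22,26]

Site scan:
  EstIX (GGACGAC, off=2): starts [24, 32, 45, 77, 103, 112, 123, 220, 240] → cuts [26, 34, 47, 79, 105, 114, 125, 222, 242]
  OquII (CAAGAC, off=4): starts [12, 61, 88, 94, 130, 150, 176, 183, 190, 208, 214, 234, 260, 266] → cuts [16, 65, 92, 98, 134, 154, 180, 187, 194, 212, 218, 238, 264, 270]

All cut coordinates (distinct, sorted): [16, 26, 34, 47, 65, 79, 92, 98, 105, 114, 125, 134, 154, 180, 187, 194, 212, 218, 222, 238, 242, 264, 270]

Fragment lengths:
  [0,16): 16 bp
  [16,26): 10 bp
  [26,34): 8 bp
  [34,47): 13 bp
  [47,65): 18 bp
  [65,79): 14 bp
  [79,92): 13 bp
  [92,98): 6 bp
  [98,105): 7 bp
  [105,114): 9 bp
  [114,125): 11 bp
  [125,134): 9 bp
  [134,154): 20 bp
  [154,180): 26 bp
  [180,187): 7 bp
  [187,194): 7 bp
  [194,212): 18 bp
  [212,218): 6 bp
  [218,222): 4 bp
  [222,238): 16 bp
  [238,242): 4 bp
  [242,264): 22 bp
  [264,270): 6 bp
  [270,288): 18 bp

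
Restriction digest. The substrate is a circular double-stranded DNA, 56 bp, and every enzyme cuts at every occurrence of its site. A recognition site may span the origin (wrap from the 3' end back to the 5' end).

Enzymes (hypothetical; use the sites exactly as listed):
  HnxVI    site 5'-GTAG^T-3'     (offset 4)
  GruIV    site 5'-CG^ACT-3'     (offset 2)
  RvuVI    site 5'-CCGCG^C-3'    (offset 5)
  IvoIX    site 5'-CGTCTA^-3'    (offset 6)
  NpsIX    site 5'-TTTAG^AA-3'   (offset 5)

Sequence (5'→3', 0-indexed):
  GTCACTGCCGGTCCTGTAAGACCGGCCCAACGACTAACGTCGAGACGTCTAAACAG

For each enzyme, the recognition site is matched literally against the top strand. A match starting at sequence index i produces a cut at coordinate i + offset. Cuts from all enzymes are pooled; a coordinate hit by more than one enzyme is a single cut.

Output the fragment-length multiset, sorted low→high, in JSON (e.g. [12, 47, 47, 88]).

[19,37]

Per-enzyme occurrences:
  HnxVI (GTAGT, off=4): no sites
  GruIV CGACT/2: at [30] ⇒ [32]
  RvuVI (CCGCGC, off=5): no sites
  IvoIX CGTCTA/6: at [45] ⇒ [51]
  NpsIX (TTTAGAA, off=5): no sites

All cut coordinates (distinct, sorted): [32, 51]

Fragment lengths:
  32→51: 19 bp
  51→32 (wrap): 56-51+32 = 37 bp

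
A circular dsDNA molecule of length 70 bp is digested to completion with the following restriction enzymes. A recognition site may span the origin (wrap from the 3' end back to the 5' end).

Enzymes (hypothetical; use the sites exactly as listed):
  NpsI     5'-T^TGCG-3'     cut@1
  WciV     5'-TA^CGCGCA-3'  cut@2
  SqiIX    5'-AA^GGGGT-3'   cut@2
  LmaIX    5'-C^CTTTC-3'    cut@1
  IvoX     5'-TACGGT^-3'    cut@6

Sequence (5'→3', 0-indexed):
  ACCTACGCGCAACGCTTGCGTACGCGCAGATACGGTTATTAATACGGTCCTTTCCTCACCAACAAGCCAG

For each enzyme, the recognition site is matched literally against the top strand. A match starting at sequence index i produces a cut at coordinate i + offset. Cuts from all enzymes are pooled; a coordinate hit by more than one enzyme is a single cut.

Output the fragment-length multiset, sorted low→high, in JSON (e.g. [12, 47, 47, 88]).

[1,6,11,12,14,26]

Per-enzyme occurrences:
  NpsI TTGCG/1: at [15] ⇒ [16]
  WciV TACGCGCA/2: at [3, 20] ⇒ [5, 22]
  SqiIX (AAGGGGT, off=2): no sites
  LmaIX CCTTTC/1: at [48] ⇒ [49]
  IvoX TACGGT/6: at [30, 42] ⇒ [36, 48]

Pooled cuts: [5, 16, 22, 36, 48, 49]

Fragments:
  5→16: 11 bp
  16→22: 6 bp
  22→36: 14 bp
  36→48: 12 bp
  48→49: 1 bp
  49→5 (wrap): 70-49+5 = 26 bp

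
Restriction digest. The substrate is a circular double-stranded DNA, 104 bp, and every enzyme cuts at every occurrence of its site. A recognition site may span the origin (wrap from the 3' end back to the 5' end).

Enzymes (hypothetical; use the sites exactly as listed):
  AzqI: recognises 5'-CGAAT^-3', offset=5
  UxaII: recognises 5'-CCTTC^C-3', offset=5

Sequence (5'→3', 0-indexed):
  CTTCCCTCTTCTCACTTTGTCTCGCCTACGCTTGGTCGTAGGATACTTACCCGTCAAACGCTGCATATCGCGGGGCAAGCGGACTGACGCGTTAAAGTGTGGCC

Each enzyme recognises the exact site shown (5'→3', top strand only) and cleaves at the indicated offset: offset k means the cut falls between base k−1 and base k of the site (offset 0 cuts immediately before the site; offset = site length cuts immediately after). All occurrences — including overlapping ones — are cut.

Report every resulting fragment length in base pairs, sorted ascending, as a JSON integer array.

Site scan:
  AzqI (CGAAT, off=5): no sites
  UxaII CCTTCC/5: at [103] ⇒ [4]

All cut coordinates (distinct, sorted): [4]

Fragments:
  4→4 (wrap): 104-4+4 = 104 bp

[104]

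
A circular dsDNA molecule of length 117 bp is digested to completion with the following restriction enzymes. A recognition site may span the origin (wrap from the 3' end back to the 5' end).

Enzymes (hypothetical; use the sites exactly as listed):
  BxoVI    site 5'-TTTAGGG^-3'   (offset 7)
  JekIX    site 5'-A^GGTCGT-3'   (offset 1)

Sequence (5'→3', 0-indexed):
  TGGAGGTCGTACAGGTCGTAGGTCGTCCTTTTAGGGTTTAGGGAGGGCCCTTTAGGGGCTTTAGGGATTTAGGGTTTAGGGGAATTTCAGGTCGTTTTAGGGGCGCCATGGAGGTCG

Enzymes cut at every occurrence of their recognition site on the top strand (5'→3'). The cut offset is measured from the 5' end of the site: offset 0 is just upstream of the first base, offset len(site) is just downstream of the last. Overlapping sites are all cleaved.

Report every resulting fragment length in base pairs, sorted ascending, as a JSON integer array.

[7,7,7,8,8,9,9,9,10,13,14,16]

Scan for sites:
  BxoVI (TTTAGGG, off=7): starts [29, 36, 50, 59, 67, 74, 95] → cuts [36, 43, 57, 66, 74, 81, 102]
  JekIX (AGGTCGT, off=1): starts [3, 12, 19, 88, 111] → cuts [4, 13, 20, 89, 112]

Pooled cuts: [4, 13, 20, 36, 43, 57, 66, 74, 81, 89, 102, 112]

Fragment lengths:
  4→13: 9 bp
  13→20: 7 bp
  20→36: 16 bp
  36→43: 7 bp
  43→57: 14 bp
  57→66: 9 bp
  66→74: 8 bp
  74→81: 7 bp
  81→89: 8 bp
  89→102: 13 bp
  102→112: 10 bp
  112→4 (wrap): 117-112+4 = 9 bp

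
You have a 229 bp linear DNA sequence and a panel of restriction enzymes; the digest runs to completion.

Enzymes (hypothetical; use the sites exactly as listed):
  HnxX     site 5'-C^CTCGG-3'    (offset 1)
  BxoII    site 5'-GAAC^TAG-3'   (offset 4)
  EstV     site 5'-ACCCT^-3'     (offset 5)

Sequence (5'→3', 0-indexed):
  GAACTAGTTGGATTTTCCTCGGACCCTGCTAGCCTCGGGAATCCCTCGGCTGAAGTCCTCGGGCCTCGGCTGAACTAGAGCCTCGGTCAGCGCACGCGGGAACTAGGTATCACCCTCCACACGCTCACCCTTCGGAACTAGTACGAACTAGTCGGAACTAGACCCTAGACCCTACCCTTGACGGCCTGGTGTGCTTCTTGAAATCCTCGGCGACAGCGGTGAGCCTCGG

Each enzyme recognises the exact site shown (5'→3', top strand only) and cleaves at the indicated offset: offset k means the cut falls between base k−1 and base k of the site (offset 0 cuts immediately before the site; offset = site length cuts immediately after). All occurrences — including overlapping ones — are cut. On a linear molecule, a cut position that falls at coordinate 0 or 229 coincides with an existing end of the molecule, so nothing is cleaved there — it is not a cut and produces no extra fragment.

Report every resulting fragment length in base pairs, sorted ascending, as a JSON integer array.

Site scan:
  HnxX CCTCGG/1: at [16, 32, 43, 56, 63, 80, 204, 223] ⇒ [17, 33, 44, 57, 64, 81, 205, 224]
  BxoII GAACTAG/4: at [0, 71, 99, 134, 144, 154] ⇒ [4, 75, 103, 138, 148, 158]
  EstV ACCCT/5: at [22, 111, 126, 161, 168, 173] ⇒ [27, 116, 131, 166, 173, 178]

All cut coordinates (distinct, sorted): [4, 17, 27, 33, 44, 57, 64, 75, 81, 103, 116, 131, 138, 148, 158, 166, 173, 178, 205, 224]

Fragments:
  [0,4): 4 bp
  [4,17): 13 bp
  [17,27): 10 bp
  [27,33): 6 bp
  [33,44): 11 bp
  [44,57): 13 bp
  [57,64): 7 bp
  [64,75): 11 bp
  [75,81): 6 bp
  [81,103): 22 bp
  [103,116): 13 bp
  [116,131): 15 bp
  [131,138): 7 bp
  [138,148): 10 bp
  [148,158): 10 bp
  [158,166): 8 bp
  [166,173): 7 bp
  [173,178): 5 bp
  [178,205): 27 bp
  [205,224): 19 bp
  [224,229): 5 bp

[4,5,5,6,6,7,7,7,8,10,10,10,11,11,13,13,13,15,19,22,27]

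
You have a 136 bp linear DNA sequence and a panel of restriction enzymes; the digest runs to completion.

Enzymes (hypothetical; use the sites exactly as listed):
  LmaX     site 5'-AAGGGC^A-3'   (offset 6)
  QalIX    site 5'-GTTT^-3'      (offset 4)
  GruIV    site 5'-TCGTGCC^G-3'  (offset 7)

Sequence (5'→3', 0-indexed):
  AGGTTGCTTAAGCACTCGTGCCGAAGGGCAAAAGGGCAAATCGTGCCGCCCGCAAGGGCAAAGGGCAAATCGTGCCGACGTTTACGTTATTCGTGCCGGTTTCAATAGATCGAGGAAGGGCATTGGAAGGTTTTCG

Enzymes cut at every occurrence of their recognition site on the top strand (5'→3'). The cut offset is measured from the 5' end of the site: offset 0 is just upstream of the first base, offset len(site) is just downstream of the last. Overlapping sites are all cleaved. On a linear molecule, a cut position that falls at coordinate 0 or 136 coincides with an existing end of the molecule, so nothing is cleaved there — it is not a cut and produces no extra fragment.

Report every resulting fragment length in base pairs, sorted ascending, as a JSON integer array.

[3,5,7,7,7,8,10,10,12,12,14,19,22]

Scan for sites:
  LmaX AAGGGCA/6: at [23, 31, 53, 60, 115] ⇒ [29, 37, 59, 66, 121]
  QalIX GTTT/4: at [79, 98, 129] ⇒ [83, 102, 133]
  GruIV TCGTGCCG/7: at [15, 40, 69, 90] ⇒ [22, 47, 76, 97]

Pooled cuts: [22, 29, 37, 47, 59, 66, 76, 83, 97, 102, 121, 133]

Fragment lengths:
  [0,22): 22 bp
  [22,29): 7 bp
  [29,37): 8 bp
  [37,47): 10 bp
  [47,59): 12 bp
  [59,66): 7 bp
  [66,76): 10 bp
  [76,83): 7 bp
  [83,97): 14 bp
  [97,102): 5 bp
  [102,121): 19 bp
  [121,133): 12 bp
  [133,136): 3 bp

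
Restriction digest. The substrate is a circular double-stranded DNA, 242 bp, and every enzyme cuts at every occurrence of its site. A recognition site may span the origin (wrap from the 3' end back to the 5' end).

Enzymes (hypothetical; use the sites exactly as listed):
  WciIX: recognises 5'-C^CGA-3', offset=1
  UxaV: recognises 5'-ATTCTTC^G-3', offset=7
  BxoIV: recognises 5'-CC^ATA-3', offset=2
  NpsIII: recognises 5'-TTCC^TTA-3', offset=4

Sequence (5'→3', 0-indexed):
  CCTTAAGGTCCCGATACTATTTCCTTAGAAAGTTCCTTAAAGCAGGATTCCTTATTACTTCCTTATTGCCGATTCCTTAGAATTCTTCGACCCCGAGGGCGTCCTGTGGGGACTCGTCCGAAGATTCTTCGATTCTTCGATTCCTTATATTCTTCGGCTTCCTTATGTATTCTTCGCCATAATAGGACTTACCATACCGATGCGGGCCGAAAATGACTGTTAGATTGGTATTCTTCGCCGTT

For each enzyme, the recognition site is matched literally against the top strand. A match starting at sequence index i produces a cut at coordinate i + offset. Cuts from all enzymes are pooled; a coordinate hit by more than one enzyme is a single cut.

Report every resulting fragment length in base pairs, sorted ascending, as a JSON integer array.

[3,4,5,6,7,7,7,8,8,9,10,11,11,12,12,12,13,13,15,15,25,29]

Per-enzyme occurrences:
  WciIX (CCGA, off=1): starts [10, 68, 92, 117, 196, 206] → cuts [11, 69, 93, 118, 197, 207]
  UxaV (ATTCTTCG, off=7): starts [81, 123, 131, 148, 168, 229] → cuts [88, 130, 138, 155, 175, 236]
  BxoIV (CCATA, off=2): starts [176, 191] → cuts [178, 193]
  NpsIII (TTCCTTA, off=4): starts [20, 32, 47, 58, 72, 140, 158, 240] → cuts [2, 24, 36, 51, 62, 76, 144, 162]

All cut coordinates (distinct, sorted): [2, 11, 24, 36, 51, 62, 69, 76, 88, 93, 118, 130, 138, 144, 155, 162, 175, 178, 193, 197, 207, 236]

Fragments:
  2→11: 9 bp
  11→24: 13 bp
  24→36: 12 bp
  36→51: 15 bp
  51→62: 11 bp
  62→69: 7 bp
  69→76: 7 bp
  76→88: 12 bp
  88→93: 5 bp
  93→118: 25 bp
  118→130: 12 bp
  130→138: 8 bp
  138→144: 6 bp
  144→155: 11 bp
  155→162: 7 bp
  162→175: 13 bp
  175→178: 3 bp
  178→193: 15 bp
  193→197: 4 bp
  197→207: 10 bp
  207→236: 29 bp
  236→2 (wrap): 242-236+2 = 8 bp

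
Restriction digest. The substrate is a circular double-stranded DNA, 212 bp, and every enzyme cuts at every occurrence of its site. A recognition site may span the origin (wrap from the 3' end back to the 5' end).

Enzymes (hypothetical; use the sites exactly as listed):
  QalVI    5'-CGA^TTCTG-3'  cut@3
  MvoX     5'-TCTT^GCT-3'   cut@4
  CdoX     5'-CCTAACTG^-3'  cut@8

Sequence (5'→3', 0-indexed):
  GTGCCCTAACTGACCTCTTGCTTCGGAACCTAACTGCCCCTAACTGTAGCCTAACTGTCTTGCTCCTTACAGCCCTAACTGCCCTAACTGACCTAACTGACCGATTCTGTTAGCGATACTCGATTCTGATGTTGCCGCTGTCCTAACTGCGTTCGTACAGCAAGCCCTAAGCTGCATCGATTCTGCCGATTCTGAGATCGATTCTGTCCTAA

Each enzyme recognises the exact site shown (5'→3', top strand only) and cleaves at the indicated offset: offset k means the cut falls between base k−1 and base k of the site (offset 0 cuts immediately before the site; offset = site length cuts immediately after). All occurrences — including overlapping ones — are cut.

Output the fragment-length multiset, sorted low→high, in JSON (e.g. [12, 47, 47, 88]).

Site scan:
  QalVI (CGATTCTG, off=3): starts [101, 120, 177, 186, 198] → cuts [104, 123, 180, 189, 201]
  MvoX (TCTTGCT, off=4): starts [15, 57] → cuts [19, 61]
  CdoX (CCTAACTG, off=8): starts [4, 28, 38, 49, 73, 82, 91, 141] → cuts [12, 36, 46, 57, 81, 90, 99, 149]

Pooled cuts: [12, 19, 36, 46, 57, 61, 81, 90, 99, 104, 123, 149, 180, 189, 201]

Fragment lengths:
  12→19: 7 bp
  19→36: 17 bp
  36→46: 10 bp
  46→57: 11 bp
  57→61: 4 bp
  61→81: 20 bp
  81→90: 9 bp
  90→99: 9 bp
  99→104: 5 bp
  104→123: 19 bp
  123→149: 26 bp
  149→180: 31 bp
  180→189: 9 bp
  189→201: 12 bp
  201→12 (wrap): 212-201+12 = 23 bp

[4,5,7,9,9,9,10,11,12,17,19,20,23,26,31]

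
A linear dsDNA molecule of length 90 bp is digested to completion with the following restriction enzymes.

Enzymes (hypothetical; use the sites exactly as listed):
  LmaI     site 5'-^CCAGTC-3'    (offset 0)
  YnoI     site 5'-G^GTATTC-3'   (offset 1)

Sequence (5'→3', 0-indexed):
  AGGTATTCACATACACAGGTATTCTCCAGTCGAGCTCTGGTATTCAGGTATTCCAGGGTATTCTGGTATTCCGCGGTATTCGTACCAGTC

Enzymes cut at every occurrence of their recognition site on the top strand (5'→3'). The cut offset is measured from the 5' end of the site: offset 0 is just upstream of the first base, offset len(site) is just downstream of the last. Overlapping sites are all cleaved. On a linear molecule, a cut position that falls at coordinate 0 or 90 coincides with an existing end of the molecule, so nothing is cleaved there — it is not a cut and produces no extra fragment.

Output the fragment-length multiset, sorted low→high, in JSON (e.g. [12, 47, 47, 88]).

[2,6,7,8,8,9,10,10,14,16]

Scan for sites:
  LmaI (CCAGTC, off=0): starts [25, 84] → cuts [25, 84]
  YnoI (GGTATTC, off=1): starts [1, 17, 38, 46, 56, 64, 74] → cuts [2, 18, 39, 47, 57, 65, 75]

Pooled cuts: [2, 18, 25, 39, 47, 57, 65, 75, 84]

Fragment lengths:
  [0,2): 2 bp
  [2,18): 16 bp
  [18,25): 7 bp
  [25,39): 14 bp
  [39,47): 8 bp
  [47,57): 10 bp
  [57,65): 8 bp
  [65,75): 10 bp
  [75,84): 9 bp
  [84,90): 6 bp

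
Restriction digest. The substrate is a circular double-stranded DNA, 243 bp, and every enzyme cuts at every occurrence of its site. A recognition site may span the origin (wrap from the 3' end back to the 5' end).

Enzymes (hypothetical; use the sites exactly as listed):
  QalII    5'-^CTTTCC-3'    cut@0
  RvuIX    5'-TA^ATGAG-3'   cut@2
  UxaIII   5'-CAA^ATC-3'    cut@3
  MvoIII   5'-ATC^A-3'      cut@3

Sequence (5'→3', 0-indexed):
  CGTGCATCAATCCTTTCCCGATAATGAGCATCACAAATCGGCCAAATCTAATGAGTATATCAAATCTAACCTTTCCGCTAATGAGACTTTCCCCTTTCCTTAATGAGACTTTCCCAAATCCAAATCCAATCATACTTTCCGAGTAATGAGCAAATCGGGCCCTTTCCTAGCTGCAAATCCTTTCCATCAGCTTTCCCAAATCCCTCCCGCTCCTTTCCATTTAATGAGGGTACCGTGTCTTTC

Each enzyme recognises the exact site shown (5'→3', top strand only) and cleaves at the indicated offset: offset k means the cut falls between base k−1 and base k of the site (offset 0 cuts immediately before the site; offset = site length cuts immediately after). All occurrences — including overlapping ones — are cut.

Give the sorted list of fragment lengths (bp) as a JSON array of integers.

Per-enzyme occurrences:
  QalII (CTTTCC, off=0): starts [12, 70, 86, 93, 108, 134, 161, 179, 190, 212, 238] → cuts [12, 70, 86, 93, 108, 134, 161, 179, 190, 212, 238]
  RvuIX (TAATGAG, off=2): starts [21, 48, 78, 100, 143, 221] → cuts [23, 50, 80, 102, 145, 223]
  UxaIII (CAAATC, off=3): starts [33, 42, 60, 114, 120, 150, 173, 196] → cuts [36, 45, 63, 117, 123, 153, 176, 199]
  MvoIII (ATCA, off=3): starts [5, 29, 58, 128, 185] → cuts [8, 32, 61, 131, 188]

Pooled cuts: [8, 12, 23, 32, 36, 45, 50, 61, 63, 70, 80, 86, 93, 102, 108, 117, 123, 131, 134, 145, 153, 161, 176, 179, 188, 190, 199, 212, 223, 238]

Fragment lengths:
  8→12: 4 bp
  12→23: 11 bp
  23→32: 9 bp
  32→36: 4 bp
  36→45: 9 bp
  45→50: 5 bp
  50→61: 11 bp
  61→63: 2 bp
  63→70: 7 bp
  70→80: 10 bp
  80→86: 6 bp
  86→93: 7 bp
  93→102: 9 bp
  102→108: 6 bp
  108→117: 9 bp
  117→123: 6 bp
  123→131: 8 bp
  131→134: 3 bp
  134→145: 11 bp
  145→153: 8 bp
  153→161: 8 bp
  161→176: 15 bp
  176→179: 3 bp
  179→188: 9 bp
  188→190: 2 bp
  190→199: 9 bp
  199→212: 13 bp
  212→223: 11 bp
  223→238: 15 bp
  238→8 (wrap): 243-238+8 = 13 bp

[2,2,3,3,4,4,5,6,6,6,7,7,8,8,8,9,9,9,9,9,9,10,11,11,11,11,13,13,15,15]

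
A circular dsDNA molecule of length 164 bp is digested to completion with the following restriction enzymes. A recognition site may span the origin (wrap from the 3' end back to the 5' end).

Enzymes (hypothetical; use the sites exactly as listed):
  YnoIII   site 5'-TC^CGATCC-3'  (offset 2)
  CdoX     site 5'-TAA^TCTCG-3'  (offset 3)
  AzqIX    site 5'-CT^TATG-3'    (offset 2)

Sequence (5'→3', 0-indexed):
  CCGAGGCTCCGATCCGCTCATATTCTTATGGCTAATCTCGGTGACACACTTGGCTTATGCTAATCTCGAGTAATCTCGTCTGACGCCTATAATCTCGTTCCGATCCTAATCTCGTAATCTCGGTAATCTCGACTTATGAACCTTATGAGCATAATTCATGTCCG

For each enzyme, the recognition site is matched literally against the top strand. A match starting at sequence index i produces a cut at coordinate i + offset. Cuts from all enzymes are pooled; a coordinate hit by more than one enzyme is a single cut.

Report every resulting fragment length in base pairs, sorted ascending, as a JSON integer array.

[8,8,8,8,9,9,9,9,10,17,19,20,30]

Site scan:
  YnoIII TCCGATCC/2: at [7, 98] ⇒ [9, 100]
  CdoX TAATCTCG/3: at [32, 60, 70, 89, 106, 114, 123] ⇒ [35, 63, 73, 92, 109, 117, 126]
  AzqIX CTTATG/2: at [24, 53, 132, 141] ⇒ [26, 55, 134, 143]

Pooled cuts: [9, 26, 35, 55, 63, 73, 92, 100, 109, 117, 126, 134, 143]

Fragment lengths:
  9→26: 17 bp
  26→35: 9 bp
  35→55: 20 bp
  55→63: 8 bp
  63→73: 10 bp
  73→92: 19 bp
  92→100: 8 bp
  100→109: 9 bp
  109→117: 8 bp
  117→126: 9 bp
  126→134: 8 bp
  134→143: 9 bp
  143→9 (wrap): 164-143+9 = 30 bp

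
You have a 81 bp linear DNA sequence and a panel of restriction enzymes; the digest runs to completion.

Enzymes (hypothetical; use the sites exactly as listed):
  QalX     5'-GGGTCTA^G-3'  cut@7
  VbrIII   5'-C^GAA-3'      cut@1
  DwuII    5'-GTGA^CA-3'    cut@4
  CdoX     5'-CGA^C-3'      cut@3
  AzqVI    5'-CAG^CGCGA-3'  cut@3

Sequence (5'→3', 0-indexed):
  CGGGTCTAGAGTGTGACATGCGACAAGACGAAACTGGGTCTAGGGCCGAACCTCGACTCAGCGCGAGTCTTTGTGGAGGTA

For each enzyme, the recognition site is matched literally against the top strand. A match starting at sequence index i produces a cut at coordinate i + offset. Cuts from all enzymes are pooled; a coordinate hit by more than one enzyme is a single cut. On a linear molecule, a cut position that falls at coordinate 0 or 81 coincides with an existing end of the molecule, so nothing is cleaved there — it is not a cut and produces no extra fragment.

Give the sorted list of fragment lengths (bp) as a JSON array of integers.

[5,5,6,7,8,8,9,13,20]

Site scan:
  QalX GGGTCTAG/7: at [1, 35] ⇒ [8, 42]
  VbrIII CGAA/1: at [28, 46] ⇒ [29, 47]
  DwuII GTGACA/4: at [12] ⇒ [16]
  CdoX CGAC/3: at [20, 53] ⇒ [23, 56]
  AzqVI CAGCGCGA/3: at [58] ⇒ [61]

All cut coordinates (distinct, sorted): [8, 16, 23, 29, 42, 47, 56, 61]

Fragment lengths:
  [0,8): 8 bp
  [8,16): 8 bp
  [16,23): 7 bp
  [23,29): 6 bp
  [29,42): 13 bp
  [42,47): 5 bp
  [47,56): 9 bp
  [56,61): 5 bp
  [61,81): 20 bp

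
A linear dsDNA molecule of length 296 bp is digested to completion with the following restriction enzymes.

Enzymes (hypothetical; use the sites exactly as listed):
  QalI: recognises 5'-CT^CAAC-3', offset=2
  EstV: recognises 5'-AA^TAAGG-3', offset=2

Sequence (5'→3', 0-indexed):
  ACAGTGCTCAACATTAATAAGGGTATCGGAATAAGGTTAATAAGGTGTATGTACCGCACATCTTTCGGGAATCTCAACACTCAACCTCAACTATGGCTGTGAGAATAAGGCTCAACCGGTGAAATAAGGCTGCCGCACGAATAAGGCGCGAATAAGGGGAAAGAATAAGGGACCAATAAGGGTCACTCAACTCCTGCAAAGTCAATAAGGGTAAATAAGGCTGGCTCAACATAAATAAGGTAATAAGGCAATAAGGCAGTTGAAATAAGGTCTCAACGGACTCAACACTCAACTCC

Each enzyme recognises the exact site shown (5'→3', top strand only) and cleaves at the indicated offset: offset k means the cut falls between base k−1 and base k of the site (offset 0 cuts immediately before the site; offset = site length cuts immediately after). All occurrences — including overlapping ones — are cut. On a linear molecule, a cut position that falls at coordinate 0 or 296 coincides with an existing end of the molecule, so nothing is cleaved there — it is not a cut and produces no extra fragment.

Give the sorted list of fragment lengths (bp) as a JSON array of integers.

Per-enzyme occurrences:
  QalI (CTCAAC, off=2): starts [6, 72, 79, 85, 110, 185, 224, 271, 280, 287] → cuts [8, 74, 81, 87, 112, 187, 226, 273, 282, 289]
  EstV (AATAAGG, off=2): starts [15, 29, 38, 103, 122, 139, 150, 163, 174, 203, 213, 233, 241, 249, 263] → cuts [17, 31, 40, 105, 124, 141, 152, 165, 176, 205, 215, 235, 243, 251, 265]

All cut coordinates (distinct, sorted): [8, 17, 31, 40, 74, 81, 87, 105, 112, 124, 141, 152, 165, 176, 187, 205, 215, 226, 235, 243, 251, 265, 273, 282, 289]

Fragment lengths:
  [0,8): 8 bp
  [8,17): 9 bp
  [17,31): 14 bp
  [31,40): 9 bp
  [40,74): 34 bp
  [74,81): 7 bp
  [81,87): 6 bp
  [87,105): 18 bp
  [105,112): 7 bp
  [112,124): 12 bp
  [124,141): 17 bp
  [141,152): 11 bp
  [152,165): 13 bp
  [165,176): 11 bp
  [176,187): 11 bp
  [187,205): 18 bp
  [205,215): 10 bp
  [215,226): 11 bp
  [226,235): 9 bp
  [235,243): 8 bp
  [243,251): 8 bp
  [251,265): 14 bp
  [265,273): 8 bp
  [273,282): 9 bp
  [282,289): 7 bp
  [289,296): 7 bp

[6,7,7,7,7,8,8,8,8,9,9,9,9,10,11,11,11,11,12,13,14,14,17,18,18,34]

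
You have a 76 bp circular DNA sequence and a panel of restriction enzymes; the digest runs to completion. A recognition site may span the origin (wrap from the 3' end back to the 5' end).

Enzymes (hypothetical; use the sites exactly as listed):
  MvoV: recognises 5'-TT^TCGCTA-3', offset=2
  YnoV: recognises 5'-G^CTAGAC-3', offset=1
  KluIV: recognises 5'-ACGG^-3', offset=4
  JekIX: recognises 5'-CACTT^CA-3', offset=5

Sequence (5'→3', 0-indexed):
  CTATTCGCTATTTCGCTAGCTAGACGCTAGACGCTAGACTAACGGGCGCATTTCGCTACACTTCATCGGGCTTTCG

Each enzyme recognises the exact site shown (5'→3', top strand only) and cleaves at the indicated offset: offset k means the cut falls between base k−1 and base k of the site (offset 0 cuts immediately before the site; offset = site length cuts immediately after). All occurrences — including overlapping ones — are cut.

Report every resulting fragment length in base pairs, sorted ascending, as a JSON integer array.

[7,7,7,7,10,11,12,15]

Per-enzyme occurrences:
  MvoV TTTCGCTA/2: at [10, 50, 71] ⇒ [12, 52, 73]
  YnoV GCTAGAC/1: at [18, 25, 32] ⇒ [19, 26, 33]
  KluIV ACGG/4: at [41] ⇒ [45]
  JekIX CACTTCA/5: at [58] ⇒ [63]

All cut coordinates (distinct, sorted): [12, 19, 26, 33, 45, 52, 63, 73]

Fragments:
  12→19: 7 bp
  19→26: 7 bp
  26→33: 7 bp
  33→45: 12 bp
  45→52: 7 bp
  52→63: 11 bp
  63→73: 10 bp
  73→12 (wrap): 76-73+12 = 15 bp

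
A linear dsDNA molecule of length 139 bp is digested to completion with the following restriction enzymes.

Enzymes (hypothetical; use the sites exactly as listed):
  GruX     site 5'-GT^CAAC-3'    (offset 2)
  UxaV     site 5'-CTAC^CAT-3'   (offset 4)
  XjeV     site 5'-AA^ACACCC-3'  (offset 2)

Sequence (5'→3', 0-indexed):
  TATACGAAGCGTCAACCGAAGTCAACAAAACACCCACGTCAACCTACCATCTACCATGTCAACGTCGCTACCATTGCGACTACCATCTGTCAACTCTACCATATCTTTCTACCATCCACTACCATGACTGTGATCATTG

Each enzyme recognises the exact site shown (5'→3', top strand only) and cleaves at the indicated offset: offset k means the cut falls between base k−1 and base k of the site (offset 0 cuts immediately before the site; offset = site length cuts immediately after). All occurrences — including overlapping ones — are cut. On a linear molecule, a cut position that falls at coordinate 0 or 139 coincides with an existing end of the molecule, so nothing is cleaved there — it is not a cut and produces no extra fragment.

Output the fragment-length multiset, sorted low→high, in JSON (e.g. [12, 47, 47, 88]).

[5,7,7,7,8,9,10,10,10,12,12,12,13,17]

Per-enzyme occurrences:
  GruX (GTCAAC, off=2): starts [10, 20, 37, 57, 88] → cuts [12, 22, 39, 59, 90]
  UxaV (CTACCAT, off=4): starts [43, 50, 67, 79, 95, 108, 118] → cuts [47, 54, 71, 83, 99, 112, 122]
  XjeV (AAACACCC, off=2): starts [27] → cuts [29]

Pooled cuts: [12, 22, 29, 39, 47, 54, 59, 71, 83, 90, 99, 112, 122]

Fragments:
  [0,12): 12 bp
  [12,22): 10 bp
  [22,29): 7 bp
  [29,39): 10 bp
  [39,47): 8 bp
  [47,54): 7 bp
  [54,59): 5 bp
  [59,71): 12 bp
  [71,83): 12 bp
  [83,90): 7 bp
  [90,99): 9 bp
  [99,112): 13 bp
  [112,122): 10 bp
  [122,139): 17 bp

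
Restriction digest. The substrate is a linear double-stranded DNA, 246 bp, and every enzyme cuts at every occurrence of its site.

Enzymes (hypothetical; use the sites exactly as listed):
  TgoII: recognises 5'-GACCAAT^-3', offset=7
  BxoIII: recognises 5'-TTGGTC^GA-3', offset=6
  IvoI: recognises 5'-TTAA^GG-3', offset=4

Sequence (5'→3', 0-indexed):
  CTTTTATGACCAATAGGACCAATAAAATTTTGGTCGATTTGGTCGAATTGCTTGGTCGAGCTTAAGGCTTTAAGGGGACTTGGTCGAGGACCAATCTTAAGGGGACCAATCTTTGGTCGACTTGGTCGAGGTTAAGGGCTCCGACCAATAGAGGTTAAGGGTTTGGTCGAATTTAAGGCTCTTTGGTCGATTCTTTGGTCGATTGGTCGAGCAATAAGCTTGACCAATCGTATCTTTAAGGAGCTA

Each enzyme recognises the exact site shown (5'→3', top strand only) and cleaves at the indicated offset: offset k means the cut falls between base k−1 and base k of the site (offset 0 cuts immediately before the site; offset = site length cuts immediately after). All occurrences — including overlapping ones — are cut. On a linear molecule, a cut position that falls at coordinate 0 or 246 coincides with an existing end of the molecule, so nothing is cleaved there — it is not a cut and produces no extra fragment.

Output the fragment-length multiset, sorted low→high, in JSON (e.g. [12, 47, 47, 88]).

Per-enzyme occurrences:
  TgoII (GACCAAT, off=7): starts [7, 16, 88, 103, 142, 221] → cuts [14, 23, 95, 110, 149, 228]
  BxoIII (TTGGTCGA, off=6): starts [29, 38, 51, 79, 112, 121, 162, 182, 194, 202] → cuts [35, 44, 57, 85, 118, 127, 168, 188, 200, 208]
  IvoI (TTAAGG, off=4): starts [61, 69, 96, 131, 154, 172, 235] → cuts [65, 73, 100, 135, 158, 176, 239]

Pooled cuts: [14, 23, 35, 44, 57, 65, 73, 85, 95, 100, 110, 118, 127, 135, 149, 158, 168, 176, 188, 200, 208, 228, 239]

Fragment lengths:
  [0,14): 14 bp
  [14,23): 9 bp
  [23,35): 12 bp
  [35,44): 9 bp
  [44,57): 13 bp
  [57,65): 8 bp
  [65,73): 8 bp
  [73,85): 12 bp
  [85,95): 10 bp
  [95,100): 5 bp
  [100,110): 10 bp
  [110,118): 8 bp
  [118,127): 9 bp
  [127,135): 8 bp
  [135,149): 14 bp
  [149,158): 9 bp
  [158,168): 10 bp
  [168,176): 8 bp
  [176,188): 12 bp
  [188,200): 12 bp
  [200,208): 8 bp
  [208,228): 20 bp
  [228,239): 11 bp
  [239,246): 7 bp

[5,7,8,8,8,8,8,8,9,9,9,9,10,10,10,11,12,12,12,12,13,14,14,20]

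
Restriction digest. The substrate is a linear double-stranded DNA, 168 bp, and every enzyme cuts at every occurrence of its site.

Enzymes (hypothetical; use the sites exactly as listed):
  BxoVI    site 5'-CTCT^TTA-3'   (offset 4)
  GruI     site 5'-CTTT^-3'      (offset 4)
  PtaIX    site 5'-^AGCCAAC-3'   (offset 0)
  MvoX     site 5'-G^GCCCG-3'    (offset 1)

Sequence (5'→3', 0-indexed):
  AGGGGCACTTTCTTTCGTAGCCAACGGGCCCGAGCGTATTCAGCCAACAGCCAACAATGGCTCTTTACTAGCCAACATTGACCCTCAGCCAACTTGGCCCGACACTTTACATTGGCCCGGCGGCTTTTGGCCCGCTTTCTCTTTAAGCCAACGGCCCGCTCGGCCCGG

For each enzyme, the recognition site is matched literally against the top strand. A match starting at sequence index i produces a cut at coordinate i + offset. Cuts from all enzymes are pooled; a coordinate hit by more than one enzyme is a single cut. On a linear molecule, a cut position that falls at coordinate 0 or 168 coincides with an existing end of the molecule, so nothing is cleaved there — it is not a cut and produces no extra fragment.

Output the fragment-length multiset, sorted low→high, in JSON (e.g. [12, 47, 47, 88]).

Scan for sites:
  BxoVI CTCTTTA/4: at [60, 138] ⇒ [64, 142]
  GruI CTTT/4: at [7, 11, 62, 104, 123, 134, 140] ⇒ [11, 15, 66, 108, 127, 138, 144]
  PtaIX AGCCAAC/0: at [18, 41, 48, 69, 86, 145] ⇒ [18, 41, 48, 69, 86, 145]
  MvoX GGCCCG/1: at [26, 95, 113, 128, 152, 161] ⇒ [27, 96, 114, 129, 153, 162]

All cut coordinates (distinct, sorted): [11, 15, 18, 27, 41, 48, 64, 66, 69, 86, 96, 108, 114, 127, 129, 138, 142, 144, 145, 153, 162]

Fragment lengths:
  [0,11): 11 bp
  [11,15): 4 bp
  [15,18): 3 bp
  [18,27): 9 bp
  [27,41): 14 bp
  [41,48): 7 bp
  [48,64): 16 bp
  [64,66): 2 bp
  [66,69): 3 bp
  [69,86): 17 bp
  [86,96): 10 bp
  [96,108): 12 bp
  [108,114): 6 bp
  [114,127): 13 bp
  [127,129): 2 bp
  [129,138): 9 bp
  [138,142): 4 bp
  [142,144): 2 bp
  [144,145): 1 bp
  [145,153): 8 bp
  [153,162): 9 bp
  [162,168): 6 bp

[1,2,2,2,3,3,4,4,6,6,7,8,9,9,9,10,11,12,13,14,16,17]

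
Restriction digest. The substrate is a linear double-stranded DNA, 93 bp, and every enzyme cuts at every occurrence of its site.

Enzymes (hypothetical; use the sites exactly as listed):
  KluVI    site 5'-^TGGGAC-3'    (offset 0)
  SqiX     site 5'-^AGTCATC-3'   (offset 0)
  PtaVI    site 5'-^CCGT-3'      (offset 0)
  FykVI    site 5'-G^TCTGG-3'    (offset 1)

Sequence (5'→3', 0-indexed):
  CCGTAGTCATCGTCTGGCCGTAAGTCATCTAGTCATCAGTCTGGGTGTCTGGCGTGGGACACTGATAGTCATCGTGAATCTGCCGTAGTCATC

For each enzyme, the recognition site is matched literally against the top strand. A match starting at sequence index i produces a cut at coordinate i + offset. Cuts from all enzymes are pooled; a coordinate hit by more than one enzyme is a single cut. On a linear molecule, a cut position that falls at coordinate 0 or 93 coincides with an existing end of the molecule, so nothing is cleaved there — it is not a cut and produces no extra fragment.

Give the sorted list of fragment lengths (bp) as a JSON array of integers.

Site scan:
  KluVI (TGGGAC, off=0): starts [54] → cuts [54]
  SqiX (AGTCATC, off=0): starts [4, 22, 30, 66, 86] → cuts [4, 22, 30, 66, 86]
  PtaVI (CCGT, off=0): starts [0, 17, 82] → cuts [17, 82] (position 0 is a terminus of the linear molecule — no cut)
  FykVI (GTCTGG, off=1): starts [11, 38, 46] → cuts [12, 39, 47]

Pooled cuts: [4, 12, 17, 22, 30, 39, 47, 54, 66, 82, 86]

Fragments:
  [0,4): 4 bp
  [4,12): 8 bp
  [12,17): 5 bp
  [17,22): 5 bp
  [22,30): 8 bp
  [30,39): 9 bp
  [39,47): 8 bp
  [47,54): 7 bp
  [54,66): 12 bp
  [66,82): 16 bp
  [82,86): 4 bp
  [86,93): 7 bp

[4,4,5,5,7,7,8,8,8,9,12,16]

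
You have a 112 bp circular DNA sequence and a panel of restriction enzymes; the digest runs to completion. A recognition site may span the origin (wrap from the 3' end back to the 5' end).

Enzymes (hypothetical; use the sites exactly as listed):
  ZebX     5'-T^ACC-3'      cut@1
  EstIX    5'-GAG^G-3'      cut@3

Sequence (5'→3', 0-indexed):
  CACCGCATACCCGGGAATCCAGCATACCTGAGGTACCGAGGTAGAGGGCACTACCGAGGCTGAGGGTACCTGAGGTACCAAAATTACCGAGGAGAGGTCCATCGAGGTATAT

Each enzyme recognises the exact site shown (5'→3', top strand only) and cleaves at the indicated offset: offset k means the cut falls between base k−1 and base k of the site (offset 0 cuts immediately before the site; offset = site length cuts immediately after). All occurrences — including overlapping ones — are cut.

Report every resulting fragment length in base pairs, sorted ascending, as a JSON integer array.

Site scan:
  ZebX (TACC, off=1): starts [7, 24, 33, 51, 66, 75, 84] → cuts [8, 25, 34, 52, 67, 76, 85]
  EstIX (GAGG, off=3): starts [29, 37, 43, 55, 61, 71, 88, 93, 103] → cuts [32, 40, 46, 58, 64, 74, 91, 96, 106]

Pooled cuts: [8, 25, 32, 34, 40, 46, 52, 58, 64, 67, 74, 76, 85, 91, 96, 106]

Fragments:
  8→25: 17 bp
  25→32: 7 bp
  32→34: 2 bp
  34→40: 6 bp
  40→46: 6 bp
  46→52: 6 bp
  52→58: 6 bp
  58→64: 6 bp
  64→67: 3 bp
  67→74: 7 bp
  74→76: 2 bp
  76→85: 9 bp
  85→91: 6 bp
  91→96: 5 bp
  96→106: 10 bp
  106→8 (wrap): 112-106+8 = 14 bp

[2,2,3,5,6,6,6,6,6,6,7,7,9,10,14,17]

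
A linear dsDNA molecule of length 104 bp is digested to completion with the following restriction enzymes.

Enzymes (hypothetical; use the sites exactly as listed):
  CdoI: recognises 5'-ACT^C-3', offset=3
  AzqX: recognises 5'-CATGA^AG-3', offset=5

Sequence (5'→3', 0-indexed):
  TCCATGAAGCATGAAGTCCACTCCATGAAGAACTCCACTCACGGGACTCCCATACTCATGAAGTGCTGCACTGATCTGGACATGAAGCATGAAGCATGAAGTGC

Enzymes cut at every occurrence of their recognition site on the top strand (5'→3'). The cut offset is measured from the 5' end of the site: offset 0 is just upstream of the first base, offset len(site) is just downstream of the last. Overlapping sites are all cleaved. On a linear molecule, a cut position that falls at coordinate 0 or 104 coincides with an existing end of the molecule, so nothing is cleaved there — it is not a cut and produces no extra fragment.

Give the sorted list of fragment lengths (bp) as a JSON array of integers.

Per-enzyme occurrences:
  CdoI (ACTC, off=3): starts [19, 31, 36, 45, 53] → cuts [22, 34, 39, 48, 56]
  AzqX (CATGAAG, off=5): starts [2, 9, 23, 56, 80, 87, 94] → cuts [7, 14, 28, 61, 85, 92, 99]

All cut coordinates (distinct, sorted): [7, 14, 22, 28, 34, 39, 48, 56, 61, 85, 92, 99]

Fragment lengths:
  [0,7): 7 bp
  [7,14): 7 bp
  [14,22): 8 bp
  [22,28): 6 bp
  [28,34): 6 bp
  [34,39): 5 bp
  [39,48): 9 bp
  [48,56): 8 bp
  [56,61): 5 bp
  [61,85): 24 bp
  [85,92): 7 bp
  [92,99): 7 bp
  [99,104): 5 bp

[5,5,5,6,6,7,7,7,7,8,8,9,24]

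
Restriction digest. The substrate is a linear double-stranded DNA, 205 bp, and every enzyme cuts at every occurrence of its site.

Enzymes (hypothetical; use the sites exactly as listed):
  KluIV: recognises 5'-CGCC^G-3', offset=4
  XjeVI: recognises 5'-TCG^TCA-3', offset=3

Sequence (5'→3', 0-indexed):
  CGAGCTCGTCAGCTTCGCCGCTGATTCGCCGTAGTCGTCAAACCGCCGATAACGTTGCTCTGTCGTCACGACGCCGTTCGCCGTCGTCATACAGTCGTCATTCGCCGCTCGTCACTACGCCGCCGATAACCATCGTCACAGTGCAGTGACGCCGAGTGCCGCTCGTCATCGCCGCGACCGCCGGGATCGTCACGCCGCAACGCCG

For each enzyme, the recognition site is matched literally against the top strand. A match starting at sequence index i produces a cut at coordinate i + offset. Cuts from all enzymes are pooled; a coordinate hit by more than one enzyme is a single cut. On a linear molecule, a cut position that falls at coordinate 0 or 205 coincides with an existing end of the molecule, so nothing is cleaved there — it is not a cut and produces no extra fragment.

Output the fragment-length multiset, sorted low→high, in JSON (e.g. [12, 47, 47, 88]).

[1,3,4,5,7,7,7,7,8,8,8,9,9,10,10,10,11,11,11,11,12,18,18]

Per-enzyme occurrences:
  KluIV CGCCG/4: at [15, 26, 43, 71, 78, 102, 117, 120, 149, 169, 178, 192, 200] ⇒ [19, 30, 47, 75, 82, 106, 121, 124, 153, 173, 182, 196, 204]
  XjeVI TCGTCA/3: at [5, 34, 62, 83, 94, 108, 132, 162, 186] ⇒ [8, 37, 65, 86, 97, 111, 135, 165, 189]

Pooled cuts: [8, 19, 30, 37, 47, 65, 75, 82, 86, 97, 106, 111, 121, 124, 135, 153, 165, 173, 182, 189, 196, 204]

Fragments:
  [0,8): 8 bp
  [8,19): 11 bp
  [19,30): 11 bp
  [30,37): 7 bp
  [37,47): 10 bp
  [47,65): 18 bp
  [65,75): 10 bp
  [75,82): 7 bp
  [82,86): 4 bp
  [86,97): 11 bp
  [97,106): 9 bp
  [106,111): 5 bp
  [111,121): 10 bp
  [121,124): 3 bp
  [124,135): 11 bp
  [135,153): 18 bp
  [153,165): 12 bp
  [165,173): 8 bp
  [173,182): 9 bp
  [182,189): 7 bp
  [189,196): 7 bp
  [196,204): 8 bp
  [204,205): 1 bp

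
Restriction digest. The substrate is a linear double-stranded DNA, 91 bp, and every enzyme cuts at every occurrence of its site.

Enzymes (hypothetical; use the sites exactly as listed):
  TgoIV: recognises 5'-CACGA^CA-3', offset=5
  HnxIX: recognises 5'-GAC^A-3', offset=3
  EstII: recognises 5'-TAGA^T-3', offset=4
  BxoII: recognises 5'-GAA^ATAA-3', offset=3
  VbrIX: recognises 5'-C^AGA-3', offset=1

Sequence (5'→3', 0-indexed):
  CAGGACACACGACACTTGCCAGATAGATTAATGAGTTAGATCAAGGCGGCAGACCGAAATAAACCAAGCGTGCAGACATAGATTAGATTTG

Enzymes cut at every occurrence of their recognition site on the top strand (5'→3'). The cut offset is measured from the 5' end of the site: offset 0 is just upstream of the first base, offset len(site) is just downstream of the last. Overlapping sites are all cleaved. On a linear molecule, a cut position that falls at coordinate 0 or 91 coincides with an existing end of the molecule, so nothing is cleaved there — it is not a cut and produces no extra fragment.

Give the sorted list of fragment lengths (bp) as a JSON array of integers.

[1,4,4,5,5,6,6,7,7,8,10,13,15]

Scan for sites:
  TgoIV (CACGACA, off=5): starts [7] → cuts [12]
  HnxIX (GACA, off=3): starts [3, 10, 74] → cuts [6, 13, 77]
  EstII (TAGAT, off=4): starts [23, 36, 78, 83] → cuts [27, 40, 82, 87]
  BxoII (GAAATAA, off=3): starts [55] → cuts [58]
  VbrIX (CAGA, off=1): starts [19, 49, 72] → cuts [20, 50, 73]

All cut coordinates (distinct, sorted): [6, 12, 13, 20, 27, 40, 50, 58, 73, 77, 82, 87]

Fragments:
  [0,6): 6 bp
  [6,12): 6 bp
  [12,13): 1 bp
  [13,20): 7 bp
  [20,27): 7 bp
  [27,40): 13 bp
  [40,50): 10 bp
  [50,58): 8 bp
  [58,73): 15 bp
  [73,77): 4 bp
  [77,82): 5 bp
  [82,87): 5 bp
  [87,91): 4 bp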